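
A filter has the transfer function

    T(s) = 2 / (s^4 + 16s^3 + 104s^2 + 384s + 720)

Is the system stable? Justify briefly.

The denominator s^4 + 16s^3 + 104s^2 + 384s + 720 factors as (s^2 + 4s + 20)(s + 6)^2, giving poles at s = -2 ± 4j, -6, -6.
Since all poles lie strictly in the left half-plane, the system is stable.

stable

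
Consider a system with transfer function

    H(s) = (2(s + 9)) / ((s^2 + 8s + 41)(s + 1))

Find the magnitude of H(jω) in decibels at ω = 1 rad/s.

Substitute s = j1: numerator = 18 + j2, denominator = 32 + j48.
|H(j1)| = |18 + j2| / |32 + j48| = 18.111 / 57.689 ≈ 0.3139.
In decibels: 20·log₁₀(0.3139) ≈ -10.1 dB.

|H(j1)|_dB ≈ -10.1 dB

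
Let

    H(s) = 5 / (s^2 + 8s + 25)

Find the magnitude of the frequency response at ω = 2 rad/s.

|H(j2)| ≈ 0.1894

Substitute s = j2: numerator = 5, denominator = 21 + j16.
|H(j2)| = |5| / |21 + j16| = 5 / 26.401 ≈ 0.1894.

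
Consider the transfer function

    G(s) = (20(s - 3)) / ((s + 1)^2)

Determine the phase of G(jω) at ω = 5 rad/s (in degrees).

At s = j5: numerator = -60 + j100, denominator = -24 + j10.
∠G = ∠num − ∠den = 120.96° − (157.38°) = -36.42°.

∠G(j5) ≈ -36.42°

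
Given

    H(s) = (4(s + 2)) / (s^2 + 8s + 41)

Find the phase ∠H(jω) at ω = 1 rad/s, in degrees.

At s = j1: numerator = 8 + j4, denominator = 40 + j8.
∠H = ∠num − ∠den = 26.565° − (11.310°) = 15.26°.

∠H(j1) ≈ 15.26°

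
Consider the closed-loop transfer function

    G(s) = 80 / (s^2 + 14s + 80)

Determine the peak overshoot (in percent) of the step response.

%OS ≈ 1.93%

Comparing s^2 + 14s + 80 to s^2 + 2ζωₙs + ωₙ²: ωₙ = √80 ≈ 8.944 rad/s and ζ = 14/(2·√80) ≈ 0.7826.
%OS = 100·exp(−πζ/√(1−ζ²)) = 100·exp(−π·0.7826/√(1−0.7826²)) ≈ 1.93%.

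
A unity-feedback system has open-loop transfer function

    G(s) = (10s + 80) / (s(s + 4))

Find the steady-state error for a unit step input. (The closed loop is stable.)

e_ss = 0

G(s) has one pole at the origin.
This is a Type 1 system; for a step input the steady-state error is zero.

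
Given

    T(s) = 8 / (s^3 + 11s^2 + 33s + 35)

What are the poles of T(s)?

s = -2 ± j, -7

The poles are the roots of the denominator s^3 + 11s^2 + 33s + 35 = 0.
Trying s = -7: the polynomial evaluates to 0, so (s + 7) is a factor.
Dividing out leaves s^2 + 4s + 5 = 0.
The quadratic formula then gives s = -2 ± 1j.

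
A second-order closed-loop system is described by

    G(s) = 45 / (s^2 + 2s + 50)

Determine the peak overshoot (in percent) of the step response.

Comparing s^2 + 2s + 50 to s^2 + 2ζωₙs + ωₙ²: ωₙ = √50 ≈ 7.071 rad/s and ζ = 2/(2·√50) ≈ 0.1414.
%OS = 100·exp(−πζ/√(1−ζ²)) = 100·exp(−π·0.1414/√(1−0.1414²)) ≈ 63.8%.

%OS ≈ 63.8%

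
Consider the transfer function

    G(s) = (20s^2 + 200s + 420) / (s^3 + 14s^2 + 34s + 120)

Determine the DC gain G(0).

Set s = 0: G(0) = (420) / (120) = 7/2.

G(0) = 7/2 ≈ 3.500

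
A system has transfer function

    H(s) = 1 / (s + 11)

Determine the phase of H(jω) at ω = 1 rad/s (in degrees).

At s = j1: numerator = 1, denominator = 11 + j1.
∠H = ∠num − ∠den = 0° − (5.1944°) = -5.194°.

∠H(j1) ≈ -5.194°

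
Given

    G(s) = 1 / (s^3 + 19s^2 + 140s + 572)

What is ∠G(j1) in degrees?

∠G(j1) ≈ -14.11°

At s = j1: numerator = 1, denominator = 553 + j139.
∠G = ∠num − ∠den = 0° − (14.109°) = -14.11°.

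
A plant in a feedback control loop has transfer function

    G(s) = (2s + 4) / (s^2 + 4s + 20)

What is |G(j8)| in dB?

|G(j8)|_dB ≈ -10.4 dB

Substitute s = j8: numerator = 4 + j16, denominator = -44 + j32.
|G(j8)| = |4 + j16| / |-44 + j32| = 16.492 / 54.406 ≈ 0.3031.
In decibels: 20·log₁₀(0.3031) ≈ -10.4 dB.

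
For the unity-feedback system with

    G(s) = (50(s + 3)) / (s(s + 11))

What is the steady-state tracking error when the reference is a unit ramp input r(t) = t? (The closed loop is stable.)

e_ss = 0.07333

G(s) has one pole at the origin.
This is a Type 1 system. Kv = lim_{s→0} s·G(s) = 150/11.
e_ss = 1/Kv = 1/(150/11) = 11/150 ≈ 0.07333.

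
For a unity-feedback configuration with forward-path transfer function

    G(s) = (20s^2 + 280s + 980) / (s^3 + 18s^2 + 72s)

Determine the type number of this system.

Type 1

Factor s from the denominator: s^3 + 18s^2 + 72s = s·(s^2 + 18s + 72).
There is 1 pole at the origin, so the system is Type 1.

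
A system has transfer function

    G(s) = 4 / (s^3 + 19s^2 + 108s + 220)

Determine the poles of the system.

s = -4 ± 2j, -11

The poles are the roots of the denominator s^3 + 19s^2 + 108s + 220 = 0.
Trying s = -11: the polynomial evaluates to 0, so (s + 11) is a factor.
Dividing out leaves s^2 + 8s + 20 = 0.
The quadratic formula then gives s = -4 ± 2j.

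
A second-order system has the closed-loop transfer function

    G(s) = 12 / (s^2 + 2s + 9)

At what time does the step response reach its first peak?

t_p ≈ 1.111 s

Comparing s^2 + 2s + 9 to s^2 + 2ζωₙs + ωₙ²: ωₙ = 3 rad/s and ζ = 2/(2·3) ≈ 0.3333.
ζωₙ = 2/2 = 1, so ω_d = ωₙ√(1−ζ²) = √(ωₙ² − (ζωₙ)²) = √(9 − 1²) = √8 ≈ 2.828 rad/s.
t_p = π/ω_d = π/2.828 ≈ 1.111 s.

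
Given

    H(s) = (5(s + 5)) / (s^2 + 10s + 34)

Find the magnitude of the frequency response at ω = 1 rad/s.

Substitute s = j1: numerator = 25 + j5, denominator = 33 + j10.
|H(j1)| = |25 + j5| / |33 + j10| = 25.495 / 34.482 ≈ 0.7394.

|H(j1)| ≈ 0.7394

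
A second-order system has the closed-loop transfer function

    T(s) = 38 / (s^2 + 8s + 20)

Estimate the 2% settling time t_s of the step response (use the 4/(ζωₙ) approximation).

Comparing s^2 + 8s + 20 to s^2 + 2ζωₙs + ωₙ²: ωₙ = √20 ≈ 4.472 rad/s and ζ = 8/(2·√20) ≈ 0.8944.
ζωₙ = 8/2 = 4, so t_s ≈ 4/(ζωₙ) = 4/4 = 1 s.

t_s ≈ 1 s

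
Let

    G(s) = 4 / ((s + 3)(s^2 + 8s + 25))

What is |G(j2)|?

|G(j2)| ≈ 0.04202

Substitute s = j2: numerator = 4, denominator = 31 + j90.
|G(j2)| = |4| / |31 + j90| = 4 / 95.189 ≈ 0.04202.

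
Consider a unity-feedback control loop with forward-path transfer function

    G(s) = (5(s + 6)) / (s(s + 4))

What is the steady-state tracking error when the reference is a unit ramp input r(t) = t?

G(s) has one pole at the origin.
This is a Type 1 system. Kv = lim_{s→0} s·G(s) = 30/4 = 15/2.
e_ss = 1/Kv = 1/(15/2) = 2/15 ≈ 0.1333.

e_ss = 0.1333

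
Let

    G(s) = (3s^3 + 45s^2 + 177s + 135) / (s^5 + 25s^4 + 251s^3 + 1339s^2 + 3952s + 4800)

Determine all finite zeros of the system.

s = -9, -5, -1

Set the numerator to zero: 3s^3 + 45s^2 + 177s + 135 = 0, i.e. 3·(s^3 + 15s^2 + 59s + 45) = 0.
Factoring: (s + 9)(s + 5)(s + 1) = 0.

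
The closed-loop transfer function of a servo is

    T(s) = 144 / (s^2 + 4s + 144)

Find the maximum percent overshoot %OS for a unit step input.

%OS ≈ 58.8%

Comparing s^2 + 4s + 144 to s^2 + 2ζωₙs + ωₙ²: ωₙ = 12 rad/s and ζ = 4/(2·12) ≈ 0.1667.
%OS = 100·exp(−πζ/√(1−ζ²)) = 100·exp(−π·0.1667/√(1−0.1667²)) ≈ 58.8%.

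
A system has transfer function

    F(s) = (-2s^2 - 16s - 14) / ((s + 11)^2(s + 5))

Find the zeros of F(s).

Set the numerator to zero: -2s^2 - 16s - 14 = 0, i.e. -2·(s^2 + 8s + 7) = 0.
Factoring: (s + 7)(s + 1) = 0.

s = -7, -1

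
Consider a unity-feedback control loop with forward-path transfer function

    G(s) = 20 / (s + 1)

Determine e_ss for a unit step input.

e_ss = 0.04762

G(s) has no poles at the origin.
This is a Type 0 system. Kp = lim_{s→0} G(s) = 20/1.
e_ss = 1/(1 + Kp) = 1/(1 + 20) = 1/21 ≈ 0.04762.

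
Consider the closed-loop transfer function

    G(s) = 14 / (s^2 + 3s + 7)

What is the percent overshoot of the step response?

%OS ≈ 11.5%

Comparing s^2 + 3s + 7 to s^2 + 2ζωₙs + ωₙ²: ωₙ = √7 ≈ 2.646 rad/s and ζ = 3/(2·√7) ≈ 0.5669.
%OS = 100·exp(−πζ/√(1−ζ²)) = 100·exp(−π·0.5669/√(1−0.5669²)) ≈ 11.5%.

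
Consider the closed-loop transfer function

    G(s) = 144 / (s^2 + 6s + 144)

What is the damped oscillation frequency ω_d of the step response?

Comparing s^2 + 6s + 144 to s^2 + 2ζωₙs + ωₙ²: ωₙ = 12 rad/s and ζ = 6/(2·12) = 0.25.
ζωₙ = 6/2 = 3, so ω_d = ωₙ√(1−ζ²) = √(ωₙ² − (ζωₙ)²) = √(144 − 3²) = √135 ≈ 11.62 rad/s.

ω_d ≈ 11.62 rad/s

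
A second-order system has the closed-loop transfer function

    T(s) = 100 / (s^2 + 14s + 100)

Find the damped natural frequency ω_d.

ω_d ≈ 7.141 rad/s

Comparing s^2 + 14s + 100 to s^2 + 2ζωₙs + ωₙ²: ωₙ = 10 rad/s and ζ = 14/(2·10) = 0.7.
ζωₙ = 14/2 = 7, so ω_d = ωₙ√(1−ζ²) = √(ωₙ² − (ζωₙ)²) = √(100 − 7²) = √51 ≈ 7.141 rad/s.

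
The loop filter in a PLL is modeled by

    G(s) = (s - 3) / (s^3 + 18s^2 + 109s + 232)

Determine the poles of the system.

s = -5 ± 2j, -8

The poles are the roots of the denominator s^3 + 18s^2 + 109s + 232 = 0.
Trying s = -8: the polynomial evaluates to 0, so (s + 8) is a factor.
Dividing out leaves s^2 + 10s + 29 = 0.
The quadratic formula then gives s = -5 ± 2j.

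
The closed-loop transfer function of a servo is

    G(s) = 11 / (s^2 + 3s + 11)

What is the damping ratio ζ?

ζ ≈ 0.4523

Compare the denominator to the standard form s^2 + 2ζωₙs + ωₙ².
ωₙ² = 11, so ωₙ = √11 ≈ 3.317 rad/s.
2ζωₙ = 3, so ζ = 3/(2·√11) ≈ 0.4523.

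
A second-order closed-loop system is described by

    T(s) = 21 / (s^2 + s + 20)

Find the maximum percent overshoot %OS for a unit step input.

%OS ≈ 70.2%

Comparing s^2 + s + 20 to s^2 + 2ζωₙs + ωₙ²: ωₙ = √20 ≈ 4.472 rad/s and ζ = 1/(2·√20) ≈ 0.1118.
%OS = 100·exp(−πζ/√(1−ζ²)) = 100·exp(−π·0.1118/√(1−0.1118²)) ≈ 70.2%.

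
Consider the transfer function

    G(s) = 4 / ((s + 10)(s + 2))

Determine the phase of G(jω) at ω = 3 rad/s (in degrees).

∠G(j3) ≈ -73.01°

At s = j3: numerator = 4, denominator = 11 + j36.
∠G = ∠num − ∠den = 0° − (73.009°) = -73.01°.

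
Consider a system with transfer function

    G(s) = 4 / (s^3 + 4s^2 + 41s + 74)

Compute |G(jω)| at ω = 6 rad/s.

Substitute s = j6: numerator = 4, denominator = -70 + j30.
|G(j6)| = |4| / |-70 + j30| = 4 / 76.158 ≈ 0.05252.

|G(j6)| ≈ 0.05252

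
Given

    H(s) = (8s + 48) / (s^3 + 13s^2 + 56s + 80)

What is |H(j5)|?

|H(j5)| ≈ 0.2155

Substitute s = j5: numerator = 48 + j40, denominator = -245 + j155.
|H(j5)| = |48 + j40| / |-245 + j155| = 62.482 / 289.91 ≈ 0.2155.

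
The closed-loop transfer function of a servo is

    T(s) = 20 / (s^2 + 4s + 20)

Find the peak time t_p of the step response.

Comparing s^2 + 4s + 20 to s^2 + 2ζωₙs + ωₙ²: ωₙ = √20 ≈ 4.472 rad/s and ζ = 4/(2·√20) ≈ 0.4472.
ζωₙ = 4/2 = 2, so ω_d = ωₙ√(1−ζ²) = √(ωₙ² − (ζωₙ)²) = √(20 − 2²) = √16 = 4 rad/s.
t_p = π/ω_d = π/4 ≈ 0.7854 s.

t_p ≈ 0.7854 s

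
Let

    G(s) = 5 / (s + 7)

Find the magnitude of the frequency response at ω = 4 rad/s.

Substitute s = j4: numerator = 5, denominator = 7 + j4.
|G(j4)| = |5| / |7 + j4| = 5 / 8.0623 ≈ 0.6202.

|G(j4)| ≈ 0.6202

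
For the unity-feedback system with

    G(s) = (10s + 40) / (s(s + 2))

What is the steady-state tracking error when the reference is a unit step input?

G(s) has one pole at the origin.
This is a Type 1 system; for a step input the steady-state error is zero.

e_ss = 0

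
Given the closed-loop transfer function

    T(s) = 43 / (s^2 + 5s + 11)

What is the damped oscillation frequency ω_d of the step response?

ω_d ≈ 2.179 rad/s

Comparing s^2 + 5s + 11 to s^2 + 2ζωₙs + ωₙ²: ωₙ = √11 ≈ 3.317 rad/s and ζ = 5/(2·√11) ≈ 0.7538.
ζωₙ = 5/2 = 2.5, so ω_d = ωₙ√(1−ζ²) = √(ωₙ² − (ζωₙ)²) = √(11 − 2.5²) = √4.75 ≈ 2.179 rad/s.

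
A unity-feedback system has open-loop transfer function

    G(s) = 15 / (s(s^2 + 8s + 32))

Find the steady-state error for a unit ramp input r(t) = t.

G(s) has one pole at the origin.
This is a Type 1 system. Kv = lim_{s→0} s·G(s) = 15/32.
e_ss = 1/Kv = 1/(15/32) = 32/15 ≈ 2.133.

e_ss = 2.133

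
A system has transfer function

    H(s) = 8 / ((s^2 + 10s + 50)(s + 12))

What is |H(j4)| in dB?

|H(j4)|_dB ≈ -38.4 dB

Substitute s = j4: numerator = 8, denominator = 248 + j616.
|H(j4)| = |8| / |248 + j616| = 8 / 664.05 ≈ 0.01205.
In decibels: 20·log₁₀(0.01205) ≈ -38.4 dB.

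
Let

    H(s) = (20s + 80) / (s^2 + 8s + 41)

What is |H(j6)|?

Substitute s = j6: numerator = 80 + j120, denominator = 5 + j48.
|H(j6)| = |80 + j120| / |5 + j48| = 144.22 / 48.260 ≈ 2.988.

|H(j6)| ≈ 2.988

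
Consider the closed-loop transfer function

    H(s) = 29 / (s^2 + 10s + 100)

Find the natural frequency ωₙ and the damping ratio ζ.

Compare the denominator to the standard form s^2 + 2ζωₙs + ωₙ².
ωₙ² = 100, so ωₙ = 10 rad/s.
2ζωₙ = 10, so ζ = 10/(2·10) = 0.5.
With ζ = 0.5 the response is underdamped.

ωₙ = 10 rad/s, ζ = 0.5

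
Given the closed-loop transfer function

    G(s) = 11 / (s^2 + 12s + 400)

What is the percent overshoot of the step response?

Comparing s^2 + 12s + 400 to s^2 + 2ζωₙs + ωₙ²: ωₙ = 20 rad/s and ζ = 12/(2·20) = 0.3.
%OS = 100·exp(−πζ/√(1−ζ²)) = 100·exp(−π·0.3/√(1−0.3²)) ≈ 37.2%.

%OS ≈ 37.2%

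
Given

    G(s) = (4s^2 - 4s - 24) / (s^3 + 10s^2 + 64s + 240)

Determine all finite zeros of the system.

Set the numerator to zero: 4s^2 - 4s - 24 = 0, i.e. 4·(s^2 - s - 6) = 0.
Factoring: (s + 2)(s - 3) = 0.

s = -2, 3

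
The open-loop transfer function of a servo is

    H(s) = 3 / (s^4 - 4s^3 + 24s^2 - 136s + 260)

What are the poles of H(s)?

The poles are the roots of the denominator s^4 - 4s^3 + 24s^2 - 136s + 260 = 0.
No real roots exist; factor into two real quadratics: (s^2 - 6s + 10)(s^2 + 2s + 26) = 0.
Each quadratic gives a conjugate pair via the quadratic formula.

s = 3 ± j, -1 ± 5j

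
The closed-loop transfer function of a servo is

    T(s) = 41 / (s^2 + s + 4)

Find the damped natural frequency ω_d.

Comparing s^2 + s + 4 to s^2 + 2ζωₙs + ωₙ²: ωₙ = 2 rad/s and ζ = 1/(2·2) = 0.25.
ζωₙ = 1/2 = 0.5, so ω_d = ωₙ√(1−ζ²) = √(ωₙ² − (ζωₙ)²) = √(4 − 0.5²) = √3.75 ≈ 1.936 rad/s.

ω_d ≈ 1.936 rad/s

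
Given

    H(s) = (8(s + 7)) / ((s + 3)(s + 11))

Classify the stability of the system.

stable

The poles can be read from the denominator factors: s = -3, -11.
Since all poles lie strictly in the left half-plane, the system is stable.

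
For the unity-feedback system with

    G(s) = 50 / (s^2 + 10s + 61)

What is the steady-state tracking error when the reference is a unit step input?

e_ss = 0.5495

G(s) has no poles at the origin.
This is a Type 0 system. Kp = lim_{s→0} G(s) = 50/61.
e_ss = 1/(1 + Kp) = 1/(1 + 50/61) = 61/111 ≈ 0.5495.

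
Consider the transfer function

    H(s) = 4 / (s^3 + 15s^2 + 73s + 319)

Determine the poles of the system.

s = -2 + 5j, -2 - 5j, -11

The poles are the roots of the denominator s^3 + 15s^2 + 73s + 319 = 0.
Trying s = -11: the polynomial evaluates to 0, so (s + 11) is a factor.
Dividing out leaves s^2 + 4s + 29 = 0.
The quadratic formula then gives s = -2 ± 5j.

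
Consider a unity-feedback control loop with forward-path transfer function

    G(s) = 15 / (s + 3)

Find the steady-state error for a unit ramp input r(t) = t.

G(s) has no poles at the origin.
This is a Type 0 system; Kv = lim_{s→0} s·G(s) = 0, so the steady-state error for a ramp input is infinite.

e_ss = ∞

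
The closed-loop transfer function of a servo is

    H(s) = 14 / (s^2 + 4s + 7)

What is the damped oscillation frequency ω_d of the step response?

ω_d ≈ 1.732 rad/s

Comparing s^2 + 4s + 7 to s^2 + 2ζωₙs + ωₙ²: ωₙ = √7 ≈ 2.646 rad/s and ζ = 4/(2·√7) ≈ 0.7559.
ζωₙ = 4/2 = 2, so ω_d = ωₙ√(1−ζ²) = √(ωₙ² − (ζωₙ)²) = √(7 − 2²) = √3 ≈ 1.732 rad/s.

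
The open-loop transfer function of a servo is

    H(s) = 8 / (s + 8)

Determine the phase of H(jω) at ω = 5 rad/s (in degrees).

At s = j5: numerator = 8, denominator = 8 + j5.
∠H = ∠num − ∠den = 0° − (32.005°) = -32.01°.

∠H(j5) ≈ -32.01°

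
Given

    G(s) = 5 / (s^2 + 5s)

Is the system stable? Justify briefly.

The denominator s^2 + 5s factors as s(s + 5), giving poles at s = 0, -5.
Since the simple pole(s) at s = 0 lie on the jω-axis with none in the right half-plane, the system is marginally stable.

marginally stable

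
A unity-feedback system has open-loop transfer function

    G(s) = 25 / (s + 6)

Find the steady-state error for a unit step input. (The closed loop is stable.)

G(s) has no poles at the origin.
This is a Type 0 system. Kp = lim_{s→0} G(s) = 25/6.
e_ss = 1/(1 + Kp) = 1/(1 + 25/6) = 6/31 ≈ 0.1935.

e_ss = 0.1935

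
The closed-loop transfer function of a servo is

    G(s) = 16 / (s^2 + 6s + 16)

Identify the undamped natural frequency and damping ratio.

ωₙ = 4 rad/s, ζ = 0.75

Compare the denominator to the standard form s^2 + 2ζωₙs + ωₙ².
ωₙ² = 16, so ωₙ = 4 rad/s.
2ζωₙ = 6, so ζ = 6/(2·4) = 0.75.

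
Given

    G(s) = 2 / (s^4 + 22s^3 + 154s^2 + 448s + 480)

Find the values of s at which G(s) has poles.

The poles are the roots of the denominator s^4 + 22s^3 + 154s^2 + 448s + 480 = 0.
Trying s = -4: the polynomial evaluates to 0, so (s + 4) is a factor.
Dividing out leaves s^3 + 18s^2 + 82s + 120 = 0.
This factors further as (s^2 + 6s + 10)(s + 12) = 0.

s = -3 + j, -3 - j, -4, -12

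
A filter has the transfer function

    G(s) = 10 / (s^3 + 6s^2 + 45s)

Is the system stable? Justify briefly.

marginally stable

The denominator s^3 + 6s^2 + 45s factors as s(s^2 + 6s + 45), giving poles at s = 0, -3 ± 6j.
Since the simple pole(s) at s = 0 lie on the jω-axis with none in the right half-plane, the system is marginally stable.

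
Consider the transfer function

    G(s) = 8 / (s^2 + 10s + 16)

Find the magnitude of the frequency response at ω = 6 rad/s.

|G(j6)| ≈ 0.1265

Substitute s = j6: numerator = 8, denominator = -20 + j60.
|G(j6)| = |8| / |-20 + j60| = 8 / 63.246 ≈ 0.1265.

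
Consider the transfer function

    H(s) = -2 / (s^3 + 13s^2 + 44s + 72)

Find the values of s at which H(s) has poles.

The poles are the roots of the denominator s^3 + 13s^2 + 44s + 72 = 0.
Trying s = -9: the polynomial evaluates to 0, so (s + 9) is a factor.
Dividing out leaves s^2 + 4s + 8 = 0.
The quadratic formula then gives s = -2 ± 2j.

s = -2 ± 2j, -9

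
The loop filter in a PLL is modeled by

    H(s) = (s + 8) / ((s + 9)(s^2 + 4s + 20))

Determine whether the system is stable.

The poles can be read from the denominator factors: s = -9, -2 ± 4j.
Since all poles lie strictly in the left half-plane, the system is stable.

stable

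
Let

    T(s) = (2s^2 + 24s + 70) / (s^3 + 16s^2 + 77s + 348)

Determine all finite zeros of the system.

Set the numerator to zero: 2s^2 + 24s + 70 = 0, i.e. 2·(s^2 + 12s + 35) = 0.
Factoring: (s + 5)(s + 7) = 0.

s = -5, -7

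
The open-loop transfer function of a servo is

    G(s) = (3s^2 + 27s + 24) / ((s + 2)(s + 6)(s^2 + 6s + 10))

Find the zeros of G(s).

Set the numerator to zero: 3s^2 + 27s + 24 = 0, i.e. 3·(s^2 + 9s + 8) = 0.
Factoring: (s + 1)(s + 8) = 0.

s = -1, -8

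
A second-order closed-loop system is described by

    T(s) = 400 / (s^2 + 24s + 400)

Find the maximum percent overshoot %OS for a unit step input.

Comparing s^2 + 24s + 400 to s^2 + 2ζωₙs + ωₙ²: ωₙ = 20 rad/s and ζ = 24/(2·20) = 0.6.
%OS = 100·exp(−πζ/√(1−ζ²)) = 100·exp(−π·0.6/√(1−0.6²)) ≈ 9.48%.

%OS ≈ 9.48%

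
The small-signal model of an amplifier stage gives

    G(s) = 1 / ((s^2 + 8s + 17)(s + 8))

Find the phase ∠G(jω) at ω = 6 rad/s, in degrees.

∠G(j6) ≈ -148.5°

At s = j6: numerator = 1, denominator = -440 + j270.
∠G = ∠num − ∠den = 0° − (148.47°) = -148.5°.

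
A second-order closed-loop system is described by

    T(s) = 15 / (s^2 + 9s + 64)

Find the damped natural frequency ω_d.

ω_d ≈ 6.614 rad/s

Comparing s^2 + 9s + 64 to s^2 + 2ζωₙs + ωₙ²: ωₙ = 8 rad/s and ζ = 9/(2·8) = 0.5625.
ζωₙ = 9/2 = 4.5, so ω_d = ωₙ√(1−ζ²) = √(ωₙ² − (ζωₙ)²) = √(64 − 4.5²) = √43.75 ≈ 6.614 rad/s.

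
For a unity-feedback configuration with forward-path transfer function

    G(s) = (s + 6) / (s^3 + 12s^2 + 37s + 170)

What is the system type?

Type 0

The denominator has no factor of s at the origin — no free integrator — so this is a Type 0 system.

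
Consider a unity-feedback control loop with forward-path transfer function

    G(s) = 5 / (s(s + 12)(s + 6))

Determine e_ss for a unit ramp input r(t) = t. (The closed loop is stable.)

G(s) has one pole at the origin.
This is a Type 1 system. Kv = lim_{s→0} s·G(s) = 5/72.
e_ss = 1/Kv = 1/(5/72) = 72/5 ≈ 14.40.

e_ss = 14.40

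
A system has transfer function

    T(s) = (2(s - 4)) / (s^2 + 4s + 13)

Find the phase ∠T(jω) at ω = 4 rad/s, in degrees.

∠T(j4) ≈ 34.38°

At s = j4: numerator = -8 + j8, denominator = -3 + j16.
∠T = ∠num − ∠den = 135° − (100.62°) = 34.38°.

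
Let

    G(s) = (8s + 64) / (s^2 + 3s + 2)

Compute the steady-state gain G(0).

G(0) = 32

Set s = 0: G(0) = (64) / (2) = 32.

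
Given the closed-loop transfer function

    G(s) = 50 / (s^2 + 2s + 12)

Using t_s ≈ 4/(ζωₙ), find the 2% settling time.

t_s ≈ 4 s

Comparing s^2 + 2s + 12 to s^2 + 2ζωₙs + ωₙ²: ωₙ = √12 ≈ 3.464 rad/s and ζ = 2/(2·√12) ≈ 0.2887.
ζωₙ = 2/2 = 1, so t_s ≈ 4/(ζωₙ) = 4/1 = 4 s.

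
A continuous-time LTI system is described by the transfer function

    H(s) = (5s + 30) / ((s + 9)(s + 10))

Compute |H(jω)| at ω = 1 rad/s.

|H(j1)| ≈ 0.3342

Substitute s = j1: numerator = 30 + j5, denominator = 89 + j19.
|H(j1)| = |30 + j5| / |89 + j19| = 30.414 / 91.005 ≈ 0.3342.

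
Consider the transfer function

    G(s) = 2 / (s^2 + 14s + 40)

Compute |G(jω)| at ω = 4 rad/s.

|G(j4)| ≈ 0.03283

Substitute s = j4: numerator = 2, denominator = 24 + j56.
|G(j4)| = |2| / |24 + j56| = 2 / 60.926 ≈ 0.03283.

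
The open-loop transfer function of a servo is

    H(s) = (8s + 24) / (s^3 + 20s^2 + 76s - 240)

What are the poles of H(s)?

The poles are the roots of the denominator s^3 + 20s^2 + 76s - 240 = 0.
Trying s = -12: the polynomial evaluates to 0, so (s + 12) is a factor.
Dividing out leaves s^2 + 8s - 20 = 0.
Factoring the quadratic: (s - 2)(s + 10) = 0.

s = -12, 2, -10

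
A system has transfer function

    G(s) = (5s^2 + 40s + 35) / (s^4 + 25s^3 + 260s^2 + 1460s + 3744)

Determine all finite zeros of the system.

s = -1, -7

Set the numerator to zero: 5s^2 + 40s + 35 = 0, i.e. 5·(s^2 + 8s + 7) = 0.
Factoring: (s + 1)(s + 7) = 0.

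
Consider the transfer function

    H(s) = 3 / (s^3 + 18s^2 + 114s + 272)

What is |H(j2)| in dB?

|H(j2)|_dB ≈ -39.9 dB

Substitute s = j2: numerator = 3, denominator = 200 + j220.
|H(j2)| = |3| / |200 + j220| = 3 / 297.32 ≈ 0.01009.
In decibels: 20·log₁₀(0.01009) ≈ -39.9 dB.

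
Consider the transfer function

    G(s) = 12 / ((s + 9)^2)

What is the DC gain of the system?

Set s = 0: G(0) = (12) / (81) = 4/27.

G(0) = 4/27 ≈ 0.1481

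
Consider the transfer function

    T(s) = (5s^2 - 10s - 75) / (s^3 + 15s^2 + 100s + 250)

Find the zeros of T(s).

Set the numerator to zero: 5s^2 - 10s - 75 = 0, i.e. 5·(s^2 - 2s - 15) = 0.
Factoring: (s + 3)(s - 5) = 0.

s = -3, 5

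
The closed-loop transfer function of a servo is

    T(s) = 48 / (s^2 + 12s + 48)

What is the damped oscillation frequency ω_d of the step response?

ω_d ≈ 3.464 rad/s

Comparing s^2 + 12s + 48 to s^2 + 2ζωₙs + ωₙ²: ωₙ = √48 ≈ 6.928 rad/s and ζ = 12/(2·√48) ≈ 0.8660.
ζωₙ = 12/2 = 6, so ω_d = ωₙ√(1−ζ²) = √(ωₙ² − (ζωₙ)²) = √(48 − 6²) = √12 ≈ 3.464 rad/s.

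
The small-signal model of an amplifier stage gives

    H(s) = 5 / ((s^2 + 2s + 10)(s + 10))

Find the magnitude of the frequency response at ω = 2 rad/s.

|H(j2)| ≈ 0.06799

Substitute s = j2: numerator = 5, denominator = 52 + j52.
|H(j2)| = |5| / |52 + j52| = 5 / 73.539 ≈ 0.06799.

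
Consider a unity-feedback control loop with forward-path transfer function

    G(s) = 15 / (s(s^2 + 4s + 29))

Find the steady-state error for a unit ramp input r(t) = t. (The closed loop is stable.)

G(s) has one pole at the origin.
This is a Type 1 system. Kv = lim_{s→0} s·G(s) = 15/29.
e_ss = 1/Kv = 1/(15/29) = 29/15 ≈ 1.933.

e_ss = 1.933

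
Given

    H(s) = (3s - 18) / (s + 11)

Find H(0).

H(0) = -18/11 ≈ -1.636

Set s = 0: H(0) = (-18) / (11) = -18/11.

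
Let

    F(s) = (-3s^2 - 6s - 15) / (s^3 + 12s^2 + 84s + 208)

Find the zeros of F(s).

Set the numerator to zero: -3s^2 - 6s - 15 = 0, i.e. -3·(s^2 + 2s + 5) = 0.
Factoring: (s^2 + 2s + 5) = 0.

s = -1 ± 2j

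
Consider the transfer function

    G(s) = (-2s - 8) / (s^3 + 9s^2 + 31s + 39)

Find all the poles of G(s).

The poles are the roots of the denominator s^3 + 9s^2 + 31s + 39 = 0.
Trying s = -3: the polynomial evaluates to 0, so (s + 3) is a factor.
Dividing out leaves s^2 + 6s + 13 = 0.
The quadratic formula then gives s = -3 ± 2j.

s = -3 + 2j, -3 - 2j, -3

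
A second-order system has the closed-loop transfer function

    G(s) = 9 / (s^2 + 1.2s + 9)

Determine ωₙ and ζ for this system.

ωₙ = 3 rad/s, ζ = 0.2

Compare the denominator to the standard form s^2 + 2ζωₙs + ωₙ².
ωₙ² = 9, so ωₙ = 3 rad/s.
2ζωₙ = 1.2, so ζ = 1.2/(2·3) = 0.2.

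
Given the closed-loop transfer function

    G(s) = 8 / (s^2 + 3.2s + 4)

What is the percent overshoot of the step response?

%OS ≈ 1.52%

Comparing s^2 + 3.2s + 4 to s^2 + 2ζωₙs + ωₙ²: ωₙ = 2 rad/s and ζ = 3.2/(2·2) = 0.8.
%OS = 100·exp(−πζ/√(1−ζ²)) = 100·exp(−π·0.8/√(1−0.8²)) ≈ 1.52%.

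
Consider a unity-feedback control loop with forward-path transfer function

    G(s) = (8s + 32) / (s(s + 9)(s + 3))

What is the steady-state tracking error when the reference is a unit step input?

G(s) has one pole at the origin.
This is a Type 1 system; for a step input the steady-state error is zero.

e_ss = 0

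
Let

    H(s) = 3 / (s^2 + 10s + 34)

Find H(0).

At s = 0 each factor (s + a) contributes a and each (s^2 + bs + c) contributes c.
H(0) = 3·1 / ((34)) = 3/34 = 3/34.

H(0) = 3/34 ≈ 0.08824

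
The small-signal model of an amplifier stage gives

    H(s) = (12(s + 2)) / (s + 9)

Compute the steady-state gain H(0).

H(0) = 8/3 ≈ 2.667

At s = 0 each factor (s + a) contributes a and each (s^2 + bs + c) contributes c.
H(0) = 12·(2) / ((9)) = 24/9 = 8/3.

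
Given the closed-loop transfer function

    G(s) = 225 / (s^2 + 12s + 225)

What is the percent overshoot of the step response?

%OS ≈ 25.4%

Comparing s^2 + 12s + 225 to s^2 + 2ζωₙs + ωₙ²: ωₙ = 15 rad/s and ζ = 12/(2·15) = 0.4.
%OS = 100·exp(−πζ/√(1−ζ²)) = 100·exp(−π·0.4/√(1−0.4²)) ≈ 25.4%.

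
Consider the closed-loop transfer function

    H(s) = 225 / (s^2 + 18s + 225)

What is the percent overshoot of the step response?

Comparing s^2 + 18s + 225 to s^2 + 2ζωₙs + ωₙ²: ωₙ = 15 rad/s and ζ = 18/(2·15) = 0.6.
%OS = 100·exp(−πζ/√(1−ζ²)) = 100·exp(−π·0.6/√(1−0.6²)) ≈ 9.48%.

%OS ≈ 9.48%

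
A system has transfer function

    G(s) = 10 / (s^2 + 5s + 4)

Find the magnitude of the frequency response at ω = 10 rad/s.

|G(j10)| ≈ 0.09239

Substitute s = j10: numerator = 10, denominator = -96 + j50.
|G(j10)| = |10| / |-96 + j50| = 10 / 108.24 ≈ 0.09239.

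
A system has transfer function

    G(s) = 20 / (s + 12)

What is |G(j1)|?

|G(j1)| ≈ 1.661

Substitute s = j1: numerator = 20, denominator = 12 + j1.
|G(j1)| = |20| / |12 + j1| = 20 / 12.042 ≈ 1.661.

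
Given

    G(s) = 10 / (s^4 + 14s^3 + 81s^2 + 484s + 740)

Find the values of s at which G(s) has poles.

The poles are the roots of the denominator s^4 + 14s^3 + 81s^2 + 484s + 740 = 0.
Trying s = -10: the polynomial evaluates to 0, so (s + 10) is a factor.
Dividing out leaves s^3 + 4s^2 + 41s + 74 = 0.
This factors further as (s^2 + 2s + 37)(s + 2) = 0.

s = -1 ± 6j, -10, -2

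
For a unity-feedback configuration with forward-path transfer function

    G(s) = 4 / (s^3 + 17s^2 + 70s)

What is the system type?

The denominator has 1 factor of s at the origin (free integrator), so this is a Type 1 system.

Type 1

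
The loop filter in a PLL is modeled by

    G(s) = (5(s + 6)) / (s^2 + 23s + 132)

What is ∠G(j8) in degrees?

At s = j8: numerator = 30 + j40, denominator = 68 + j184.
∠G = ∠num − ∠den = 53.130° − (69.717°) = -16.59°.

∠G(j8) ≈ -16.59°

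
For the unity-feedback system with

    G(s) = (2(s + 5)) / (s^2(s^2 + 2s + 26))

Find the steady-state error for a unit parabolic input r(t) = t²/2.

e_ss = 2.600

G(s) has 2 poles at the origin.
This is a Type 2 system. Ka = lim_{s→0} s^2·G(s) = 10/26 = 5/13.
e_ss = 1/Ka = 1/(5/13) = 13/5 ≈ 2.600.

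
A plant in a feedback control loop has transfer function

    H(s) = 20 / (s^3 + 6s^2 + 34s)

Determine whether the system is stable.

The denominator s^3 + 6s^2 + 34s factors as s(s^2 + 6s + 34), giving poles at s = 0, -3 + 5j, -3 - 5j.
Since the simple pole(s) at s = 0 lie on the jω-axis with none in the right half-plane, the system is marginally stable.

marginally stable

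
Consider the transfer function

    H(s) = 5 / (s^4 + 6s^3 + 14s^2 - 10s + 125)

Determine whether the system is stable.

unstable

The denominator s^4 + 6s^3 + 14s^2 - 10s + 125 factors as (s^2 + 8s + 25)(s^2 - 2s + 5), giving poles at s = -4 + 3j, -4 - 3j, 1 + 2j, 1 - 2j.
Since the pole(s) at s = 1 + 2j, 1 - 2j lie in the right half-plane, the system is unstable.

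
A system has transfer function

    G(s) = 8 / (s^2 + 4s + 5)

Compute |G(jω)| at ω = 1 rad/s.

Substitute s = j1: numerator = 8, denominator = 4 + j4.
|G(j1)| = |8| / |4 + j4| = 8 / 5.6569 ≈ 1.414.

|G(j1)| ≈ 1.414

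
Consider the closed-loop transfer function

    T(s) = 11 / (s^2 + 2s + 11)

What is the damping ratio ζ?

ζ ≈ 0.3015

Compare the denominator to the standard form s^2 + 2ζωₙs + ωₙ².
ωₙ² = 11, so ωₙ = √11 ≈ 3.317 rad/s.
2ζωₙ = 2, so ζ = 2/(2·√11) ≈ 0.3015.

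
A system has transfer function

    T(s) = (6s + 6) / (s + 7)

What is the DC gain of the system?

Set s = 0: T(0) = (6) / (7) = 6/7.

T(0) = 6/7 ≈ 0.8571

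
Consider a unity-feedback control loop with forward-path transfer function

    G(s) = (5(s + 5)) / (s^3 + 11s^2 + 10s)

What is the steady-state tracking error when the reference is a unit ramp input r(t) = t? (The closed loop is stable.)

G(s) has one pole at the origin.
This is a Type 1 system. Kv = lim_{s→0} s·G(s) = 25/10 = 5/2.
e_ss = 1/Kv = 1/(5/2) = 2/5 ≈ 0.4000.

e_ss = 0.4000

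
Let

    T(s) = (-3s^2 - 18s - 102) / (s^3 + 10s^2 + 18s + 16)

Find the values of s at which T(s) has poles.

s = -1 + j, -1 - j, -8

The poles are the roots of the denominator s^3 + 10s^2 + 18s + 16 = 0.
Trying s = -8: the polynomial evaluates to 0, so (s + 8) is a factor.
Dividing out leaves s^2 + 2s + 2 = 0.
The quadratic formula then gives s = -1 ± 1j.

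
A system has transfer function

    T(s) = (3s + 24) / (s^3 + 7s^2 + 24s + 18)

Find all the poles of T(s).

The poles are the roots of the denominator s^3 + 7s^2 + 24s + 18 = 0.
Trying s = -1: the polynomial evaluates to 0, so (s + 1) is a factor.
Dividing out leaves s^2 + 6s + 18 = 0.
The quadratic formula then gives s = -3 ± 3j.

s = -3 + 3j, -3 - 3j, -1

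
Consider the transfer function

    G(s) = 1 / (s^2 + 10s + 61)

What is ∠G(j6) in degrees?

At s = j6: numerator = 1, denominator = 25 + j60.
∠G = ∠num − ∠den = 0° − (67.380°) = -67.38°.

∠G(j6) ≈ -67.38°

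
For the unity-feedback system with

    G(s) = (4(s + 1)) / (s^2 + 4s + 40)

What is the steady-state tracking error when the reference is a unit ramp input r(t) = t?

e_ss = ∞

G(s) has no poles at the origin.
This is a Type 0 system; Kv = lim_{s→0} s·G(s) = 0, so the steady-state error for a ramp input is infinite.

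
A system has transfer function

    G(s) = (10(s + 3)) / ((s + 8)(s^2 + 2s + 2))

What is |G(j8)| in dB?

|G(j8)|_dB ≈ -18.6 dB

Substitute s = j8: numerator = 30 + j80, denominator = -624 - j368.
|G(j8)| = |30 + j80| / |-624 - j368| = 85.440 / 724.43 ≈ 0.1179.
In decibels: 20·log₁₀(0.1179) ≈ -18.6 dB.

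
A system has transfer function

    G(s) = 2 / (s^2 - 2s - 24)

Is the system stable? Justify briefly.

The denominator s^2 - 2s - 24 factors as (s - 6)(s + 4), giving poles at s = 6, -4.
Since the pole(s) at s = 6 lie in the right half-plane, the system is unstable.

unstable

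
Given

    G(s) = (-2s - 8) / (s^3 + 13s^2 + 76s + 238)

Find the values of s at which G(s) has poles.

The poles are the roots of the denominator s^3 + 13s^2 + 76s + 238 = 0.
Trying s = -7: the polynomial evaluates to 0, so (s + 7) is a factor.
Dividing out leaves s^2 + 6s + 34 = 0.
The quadratic formula then gives s = -3 ± 5j.

s = -3 ± 5j, -7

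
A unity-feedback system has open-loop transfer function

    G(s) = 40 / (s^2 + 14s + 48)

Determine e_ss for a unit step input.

G(s) has no poles at the origin.
This is a Type 0 system. Kp = lim_{s→0} G(s) = 40/48 = 5/6.
e_ss = 1/(1 + Kp) = 1/(1 + 5/6) = 6/11 ≈ 0.5455.

e_ss = 0.5455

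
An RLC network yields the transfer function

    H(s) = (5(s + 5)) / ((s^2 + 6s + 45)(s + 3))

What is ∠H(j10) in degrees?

∠H(j10) ≈ -142.4°

At s = j10: numerator = 25 + j50, denominator = -765 - j370.
∠H = ∠num − ∠den = 63.435° − (-154.19°) = 217.6°, which wraps to -142.4°.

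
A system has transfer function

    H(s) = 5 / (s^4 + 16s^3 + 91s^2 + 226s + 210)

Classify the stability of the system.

stable

The denominator s^4 + 16s^3 + 91s^2 + 226s + 210 factors as (s + 7)(s^2 + 6s + 10)(s + 3), giving poles at s = -7, -3 ± j, -3.
Since all poles lie strictly in the left half-plane, the system is stable.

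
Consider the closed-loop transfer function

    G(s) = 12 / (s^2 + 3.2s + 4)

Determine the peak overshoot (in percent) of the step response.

%OS ≈ 1.52%

Comparing s^2 + 3.2s + 4 to s^2 + 2ζωₙs + ωₙ²: ωₙ = 2 rad/s and ζ = 3.2/(2·2) = 0.8.
%OS = 100·exp(−πζ/√(1−ζ²)) = 100·exp(−π·0.8/√(1−0.8²)) ≈ 1.52%.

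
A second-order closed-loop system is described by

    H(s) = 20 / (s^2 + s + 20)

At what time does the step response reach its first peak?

Comparing s^2 + s + 20 to s^2 + 2ζωₙs + ωₙ²: ωₙ = √20 ≈ 4.472 rad/s and ζ = 1/(2·√20) ≈ 0.1118.
ζωₙ = 1/2 = 0.5, so ω_d = ωₙ√(1−ζ²) = √(ωₙ² − (ζωₙ)²) = √(20 − 0.5²) = √19.75 ≈ 4.444 rad/s.
t_p = π/ω_d = π/4.444 ≈ 0.7069 s.

t_p ≈ 0.7069 s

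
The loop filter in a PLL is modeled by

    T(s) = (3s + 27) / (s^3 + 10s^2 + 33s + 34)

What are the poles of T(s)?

s = -4 ± j, -2

The poles are the roots of the denominator s^3 + 10s^2 + 33s + 34 = 0.
Trying s = -2: the polynomial evaluates to 0, so (s + 2) is a factor.
Dividing out leaves s^2 + 8s + 17 = 0.
The quadratic formula then gives s = -4 ± 1j.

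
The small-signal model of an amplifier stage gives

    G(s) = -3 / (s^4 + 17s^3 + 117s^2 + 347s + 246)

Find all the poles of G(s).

s = -5 + 4j, -5 - 4j, -6, -1

The poles are the roots of the denominator s^4 + 17s^3 + 117s^2 + 347s + 246 = 0.
Trying s = -6: the polynomial evaluates to 0, so (s + 6) is a factor.
Dividing out leaves s^3 + 11s^2 + 51s + 41 = 0.
This factors further as (s^2 + 10s + 41)(s + 1) = 0.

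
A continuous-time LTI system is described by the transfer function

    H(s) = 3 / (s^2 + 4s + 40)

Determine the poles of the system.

The poles are the roots of the denominator s^2 + 4s + 40 = 0.
Using the quadratic formula: s = (-4 ± √(-144))/2 = -2 ± 6j.

s = -2 ± 6j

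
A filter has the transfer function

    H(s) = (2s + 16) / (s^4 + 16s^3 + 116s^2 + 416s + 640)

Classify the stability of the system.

stable

The denominator s^4 + 16s^3 + 116s^2 + 416s + 640 factors as (s^2 + 8s + 20)(s^2 + 8s + 32), giving poles at s = -4 + 2j, -4 - 2j, -4 + 4j, -4 - 4j.
Since all poles lie strictly in the left half-plane, the system is stable.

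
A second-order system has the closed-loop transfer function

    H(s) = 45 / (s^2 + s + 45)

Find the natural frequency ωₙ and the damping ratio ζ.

ωₙ ≈ 6.708 rad/s, ζ ≈ 0.07454

Compare the denominator to the standard form s^2 + 2ζωₙs + ωₙ².
ωₙ² = 45, so ωₙ = √45 ≈ 6.708 rad/s.
2ζωₙ = 1, so ζ = 1/(2·√45) ≈ 0.07454.
With ζ = 0.07454 the response is underdamped.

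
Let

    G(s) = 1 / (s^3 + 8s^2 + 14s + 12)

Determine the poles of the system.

The poles are the roots of the denominator s^3 + 8s^2 + 14s + 12 = 0.
Trying s = -6: the polynomial evaluates to 0, so (s + 6) is a factor.
Dividing out leaves s^2 + 2s + 2 = 0.
The quadratic formula then gives s = -1 ± 1j.

s = -1 ± j, -6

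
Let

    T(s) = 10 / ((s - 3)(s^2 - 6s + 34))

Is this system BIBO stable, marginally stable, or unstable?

The poles can be read from the denominator factors: s = 3, 3 ± 5j.
Since the pole(s) at s = 3, 3 + 5j, 3 - 5j lie in the right half-plane, the system is unstable.

unstable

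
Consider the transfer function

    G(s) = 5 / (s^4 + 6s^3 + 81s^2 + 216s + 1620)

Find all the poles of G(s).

The poles are the roots of the denominator s^4 + 6s^3 + 81s^2 + 216s + 1620 = 0.
No real roots exist; factor into two real quadratics: (s^2 + 36)(s^2 + 6s + 45) = 0.
Each quadratic gives a conjugate pair via the quadratic formula.

s = ±6j, -3 ± 6j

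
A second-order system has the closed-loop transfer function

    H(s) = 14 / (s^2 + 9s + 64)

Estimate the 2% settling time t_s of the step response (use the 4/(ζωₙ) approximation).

Comparing s^2 + 9s + 64 to s^2 + 2ζωₙs + ωₙ²: ωₙ = 8 rad/s and ζ = 9/(2·8) = 0.5625.
ζωₙ = 9/2 = 4.5, so t_s ≈ 4/(ζωₙ) = 4/4.5 ≈ 0.8889 s.

t_s ≈ 0.8889 s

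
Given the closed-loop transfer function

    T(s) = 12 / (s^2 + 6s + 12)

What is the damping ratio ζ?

Compare the denominator to the standard form s^2 + 2ζωₙs + ωₙ².
ωₙ² = 12, so ωₙ = √12 ≈ 3.464 rad/s.
2ζωₙ = 6, so ζ = 6/(2·√12) ≈ 0.8660.

ζ ≈ 0.8660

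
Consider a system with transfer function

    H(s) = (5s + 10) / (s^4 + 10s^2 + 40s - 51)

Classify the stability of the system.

The denominator s^4 + 10s^2 + 40s - 51 factors as (s^2 - 2s + 17)(s - 1)(s + 3), giving poles at s = 1 + 4j, 1 - 4j, 1, -3.
Since the pole(s) at s = 1 + 4j, 1 - 4j, 1 lie in the right half-plane, the system is unstable.

unstable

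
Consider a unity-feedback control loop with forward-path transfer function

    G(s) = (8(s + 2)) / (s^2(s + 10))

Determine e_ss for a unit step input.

G(s) has 2 poles at the origin.
This is a Type 2 system; for a step input the steady-state error is zero.

e_ss = 0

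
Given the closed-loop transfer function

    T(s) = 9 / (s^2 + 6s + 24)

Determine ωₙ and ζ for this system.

ωₙ ≈ 4.899 rad/s, ζ ≈ 0.6124

Compare the denominator to the standard form s^2 + 2ζωₙs + ωₙ².
ωₙ² = 24, so ωₙ = √24 ≈ 4.899 rad/s.
2ζωₙ = 6, so ζ = 6/(2·√24) ≈ 0.6124.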